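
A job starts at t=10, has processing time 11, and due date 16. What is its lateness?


Completion = 10 + 11 = 21
Lateness = C - d = 21 - 16
= 5


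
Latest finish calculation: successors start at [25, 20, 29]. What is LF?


LF = min of all successor start times
Successors start at: [25, 20, 29]
LF = min(25, 20, 29)
= 20


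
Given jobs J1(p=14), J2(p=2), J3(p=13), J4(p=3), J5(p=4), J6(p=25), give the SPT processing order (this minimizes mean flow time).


SPT: sort by shortest processing time
  J2: p=2
  J4: p=3
  J5: p=4
  J3: p=13
  J1: p=14
  J6: p=25
Order: J2 → J4 → J5 → J3 → J1 → J6


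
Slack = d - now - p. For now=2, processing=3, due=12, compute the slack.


Slack = due - current_time - processing
= 12 - 2 - 3
= 7


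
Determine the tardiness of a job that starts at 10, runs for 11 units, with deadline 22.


Completion = start + processing = 10 + 11 = 21
Tardiness = max(0, C - d) = max(0, 21 - 22)
= max(0, -1)
= 0


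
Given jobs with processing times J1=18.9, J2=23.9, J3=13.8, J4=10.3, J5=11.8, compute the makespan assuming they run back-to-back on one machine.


Sequential makespan: sum all processing times
= 18.9 + 23.9 + 13.8 + 10.3 + 11.8
= 78.7 time units


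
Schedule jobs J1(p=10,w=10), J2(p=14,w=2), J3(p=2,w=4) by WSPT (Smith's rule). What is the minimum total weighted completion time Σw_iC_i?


WSPT order (by p/w): J3 → J1 → J2
  J3: C=2, w·C=4×2=8
  J1: C=12, w·C=10×12=120
  J2: C=26, w·C=2×26=52
Σ w·C = 180
= 180


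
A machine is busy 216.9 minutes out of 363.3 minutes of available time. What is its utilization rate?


Utilization = busy / total × 100
= 216.9 / 363.3 × 100
= 59.7%


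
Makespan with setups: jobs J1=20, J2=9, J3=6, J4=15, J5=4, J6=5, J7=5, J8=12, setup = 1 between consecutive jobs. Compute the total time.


Makespan = Σ processing + (n-1) × setup
= (20 + 9 + 6 + 15 + 4 + 5 + 5 + 12) + (8-1)×1
= 76 + 7
= 83 time units


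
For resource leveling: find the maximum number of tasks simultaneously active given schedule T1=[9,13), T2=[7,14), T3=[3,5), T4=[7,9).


Check each time point for overlaps:
  t=7: 2 tasks active (T2, T4)
Max concurrent = 2


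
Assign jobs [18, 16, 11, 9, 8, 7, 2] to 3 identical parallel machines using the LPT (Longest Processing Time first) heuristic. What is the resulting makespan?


Jobs (LPT sorted): [18, 16, 11, 9, 8, 7, 2]
Machines: 3
  J=18 → Machine 1 (load: 0+18=18)
  J=16 → Machine 2 (load: 0+16=16)
  J=11 → Machine 3 (load: 0+11=11)
  J=9 → Machine 3 (load: 11+9=20)
  J=8 → Machine 2 (load: 16+8=24)
  J=7 → Machine 1 (load: 18+7=25)
  J=2 → Machine 3 (load: 20+2=22)
Machine loads: [25, 24, 22]
Makespan = max = 25 time units


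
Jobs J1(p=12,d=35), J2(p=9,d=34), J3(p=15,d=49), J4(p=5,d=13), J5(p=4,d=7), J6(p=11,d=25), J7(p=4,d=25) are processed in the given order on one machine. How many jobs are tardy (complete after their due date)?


Completion vs due date:
  J1: C=12, d=35 → on time
  J2: C=21, d=34 → on time
  J3: C=36, d=49 → on time
  J4: C=41, d=13 → TARDY
  J5: C=45, d=7 → TARDY
  J6: C=56, d=25 → TARDY
  J7: C=60, d=25 → TARDY
Tardy jobs: J4, J5, J6, J7
Count = 4


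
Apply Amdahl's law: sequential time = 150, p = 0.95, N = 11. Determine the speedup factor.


Amdahl's law: T_p = T × ((1-p) + p/N)
= 150 × ((1-0.95) + 0.95/11)
= 150 × (0.05 + 0.0864)
= 150 × 0.1364
= 20.45
Speedup = 150/20.45
= 7.33×


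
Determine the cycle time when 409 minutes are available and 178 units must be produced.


Cycle time = available time / demand
= 409 / 178
= 2.30 min/unit


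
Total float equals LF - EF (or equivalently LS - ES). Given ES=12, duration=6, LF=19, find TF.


EF = ES + duration = 12 + 6 = 18
LS = LF - duration = 19 - 6 = 13
Total Float = LF - EF = 19 - 18
(or LS - ES = 13 - 12)
= 1


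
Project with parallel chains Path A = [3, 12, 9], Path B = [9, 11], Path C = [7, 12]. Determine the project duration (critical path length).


Path A: 3 + 12 + 9 = 24
Path B: 9 + 11 = 20
Path C: 7 + 12 = 19
Critical path = longest = max(24, 20, 19)
= 24 (Path A)


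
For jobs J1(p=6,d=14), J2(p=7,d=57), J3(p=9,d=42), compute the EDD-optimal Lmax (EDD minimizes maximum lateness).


EDD order: J1 → J3 → J2
Completion and lateness:
  J1: C=6, d=14, L=6-14=-8
  J3: C=15, d=42, L=15-42=-27
  J2: C=22, d=57, L=22-57=-35
Lmax = max(-8, -27, -35)
= -8


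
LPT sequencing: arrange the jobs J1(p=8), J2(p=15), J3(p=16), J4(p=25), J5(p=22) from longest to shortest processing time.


LPT: sort by longest processing time first
  J4: p=25
  J5: p=22
  J3: p=16
  J2: p=15
  J1: p=8
Order: J4 → J5 → J3 → J2 → J1


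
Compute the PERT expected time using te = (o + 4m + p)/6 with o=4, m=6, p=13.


te = (o + 4m + p) / 6
= (4 + 4×6 + 13) / 6
= (4 + 24 + 13) / 6
= 41 / 6
= 6.83


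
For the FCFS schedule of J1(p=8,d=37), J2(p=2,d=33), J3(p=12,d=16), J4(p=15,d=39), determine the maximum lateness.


Lateness per job (L = C - d):
  J1: C=8, d=37, L=-29
  J2: C=10, d=33, L=-23
  J3: C=22, d=16, L=6
  J4: C=37, d=39, L=-2
Lmax = max(-29, -23, 6, -2)
= 6


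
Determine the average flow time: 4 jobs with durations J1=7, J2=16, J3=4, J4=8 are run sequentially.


Completion times:
  J1: completes at 7
  J2: completes at 23
  J3: completes at 27
  J4: completes at 35
Sum = 92
Average = 92/4
= 23.00


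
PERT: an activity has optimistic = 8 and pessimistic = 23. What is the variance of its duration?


σ² = ((p - o) / 6)² = (p - o)² / 36
= (23 - 8)² / 36
= 15² / 36
= 225 / 36
= 6.2500


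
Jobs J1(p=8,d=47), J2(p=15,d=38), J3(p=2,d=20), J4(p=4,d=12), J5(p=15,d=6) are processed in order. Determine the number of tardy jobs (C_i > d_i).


Completion vs due date:
  J1: C=8, d=47 → on time
  J2: C=23, d=38 → on time
  J3: C=25, d=20 → TARDY
  J4: C=29, d=12 → TARDY
  J5: C=44, d=6 → TARDY
Tardy jobs: J3, J4, J5
Count = 3


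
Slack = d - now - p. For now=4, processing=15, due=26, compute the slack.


Slack = due - current_time - processing
= 26 - 4 - 15
= 7


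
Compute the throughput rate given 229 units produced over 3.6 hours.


Throughput = units / time
= 229 / 3.6
= 63.6 units/hour


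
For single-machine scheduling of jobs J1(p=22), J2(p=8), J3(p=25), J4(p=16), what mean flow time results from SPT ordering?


SPT order: J2 → J4 → J1 → J3
Completion times:
  J2: C=8
  J4: C=24
  J1: C=46
  J3: C=71
Sum = 149, n = 4
Mean flow = 149/4
= 37.25


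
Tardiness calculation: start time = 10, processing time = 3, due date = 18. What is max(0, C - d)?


Completion = start + processing = 10 + 3 = 13
Tardiness = max(0, C - d) = max(0, 13 - 18)
= max(0, -5)
= 0


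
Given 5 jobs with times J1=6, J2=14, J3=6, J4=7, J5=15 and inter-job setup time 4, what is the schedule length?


Makespan = Σ processing + (n-1) × setup
= (6 + 14 + 6 + 7 + 15) + (5-1)×4
= 48 + 16
= 64 time units


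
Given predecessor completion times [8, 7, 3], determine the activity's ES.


ES = max of all predecessor completion times
Predecessors: [8, 7, 3]
ES = max(8, 7, 3)
= 8


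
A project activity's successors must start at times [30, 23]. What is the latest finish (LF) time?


LF = min of all successor start times
Successors start at: [30, 23]
LF = min(30, 23)
= 23


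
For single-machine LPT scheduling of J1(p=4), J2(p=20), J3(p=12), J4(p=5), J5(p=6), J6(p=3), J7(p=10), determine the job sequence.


LPT: sort by longest processing time first
  J2: p=20
  J3: p=12
  J7: p=10
  J5: p=6
  J4: p=5
  J1: p=4
  J6: p=3
Order: J2 → J3 → J7 → J5 → J4 → J1 → J6


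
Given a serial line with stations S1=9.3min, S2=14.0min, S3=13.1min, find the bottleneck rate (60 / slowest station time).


Bottleneck = longest station time
Station times: [9.3, 14.0, 13.1]
Max = 14.0 min
Rate = 60 / 14.0
= 4.29 units/hour (bottleneck: 14.0min)


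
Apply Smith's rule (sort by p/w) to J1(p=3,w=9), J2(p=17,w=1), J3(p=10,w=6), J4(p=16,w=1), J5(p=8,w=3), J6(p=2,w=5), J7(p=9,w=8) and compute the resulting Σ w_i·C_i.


WSPT order (by p/w): J1 → J6 → J7 → J3 → J5 → J4 → J2
  J1: C=3, w·C=9×3=27
  J6: C=5, w·C=5×5=25
  J7: C=14, w·C=8×14=112
  J3: C=24, w·C=6×24=144
  J5: C=32, w·C=3×32=96
  J4: C=48, w·C=1×48=48
  J2: C=65, w·C=1×65=65
Σ w·C = 517
= 517


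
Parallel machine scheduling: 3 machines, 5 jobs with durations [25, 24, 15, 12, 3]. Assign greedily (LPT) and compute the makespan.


Jobs (LPT sorted): [25, 24, 15, 12, 3]
Machines: 3
  J=25 → Machine 1 (load: 0+25=25)
  J=24 → Machine 2 (load: 0+24=24)
  J=15 → Machine 3 (load: 0+15=15)
  J=12 → Machine 3 (load: 15+12=27)
  J=3 → Machine 2 (load: 24+3=27)
Machine loads: [25, 27, 27]
Makespan = max = 27 time units


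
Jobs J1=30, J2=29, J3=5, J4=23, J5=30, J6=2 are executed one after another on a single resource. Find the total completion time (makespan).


Sequential makespan: sum all processing times
= 30 + 29 + 5 + 23 + 30 + 2
= 119 time units


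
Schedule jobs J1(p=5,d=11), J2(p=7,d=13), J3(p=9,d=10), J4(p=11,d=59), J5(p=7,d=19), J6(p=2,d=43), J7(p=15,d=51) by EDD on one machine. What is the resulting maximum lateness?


EDD order: J3 → J1 → J2 → J5 → J6 → J7 → J4
Completion and lateness:
  J3: C=9, d=10, L=9-10=-1
  J1: C=14, d=11, L=14-11=3
  J2: C=21, d=13, L=21-13=8
  J5: C=28, d=19, L=28-19=9
  J6: C=30, d=43, L=30-43=-13
  J7: C=45, d=51, L=45-51=-6
  J4: C=56, d=59, L=56-59=-3
Lmax = max(-1, 3, 8, 9, -13, -6, -3)
= 9


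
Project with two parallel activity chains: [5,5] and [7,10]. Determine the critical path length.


Path A: 5 + 5 = 10
Path B: 7 + 10 = 17
Critical path = longest = max(10, 17)
= 17 (Path B)


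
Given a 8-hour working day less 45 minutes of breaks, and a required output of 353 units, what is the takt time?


Available = 8×60 - 45 = 435 min
Takt time = 435 / 353
= 1.23 min/unit


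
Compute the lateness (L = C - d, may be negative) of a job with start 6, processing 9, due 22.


Completion = 6 + 9 = 15
Lateness = C - d = 15 - 22
= -7


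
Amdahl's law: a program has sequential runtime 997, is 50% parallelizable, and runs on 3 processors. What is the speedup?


Amdahl's law: T_p = T × ((1-p) + p/N)
= 997 × ((1-0.5) + 0.5/3)
= 997 × (0.50 + 0.1667)
= 997 × 0.6667
= 664.67
Speedup = 997/664.67
= 1.50×


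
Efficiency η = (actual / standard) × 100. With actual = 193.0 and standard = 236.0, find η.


Efficiency = (actual / standard) × 100
= (193.0 / 236.0) × 100
= 81.8%


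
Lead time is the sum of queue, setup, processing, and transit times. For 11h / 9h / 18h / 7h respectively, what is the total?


Lead time = queue + setup + processing + transit
= 11 + 9 + 18 + 7
= 45 hours


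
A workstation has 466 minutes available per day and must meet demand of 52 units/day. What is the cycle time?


Cycle time = available time / demand
= 466 / 52
= 8.96 min/unit


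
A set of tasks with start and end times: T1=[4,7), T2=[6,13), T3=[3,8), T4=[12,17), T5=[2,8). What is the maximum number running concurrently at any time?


Check each time point for overlaps:
  t=6: 4 tasks active (T1, T2, T3, T5)
Max concurrent = 4


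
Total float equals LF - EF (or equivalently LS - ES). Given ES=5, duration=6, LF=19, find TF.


EF = ES + duration = 5 + 6 = 11
LS = LF - duration = 19 - 6 = 13
Total Float = LF - EF = 19 - 11
(or LS - ES = 13 - 5)
= 8


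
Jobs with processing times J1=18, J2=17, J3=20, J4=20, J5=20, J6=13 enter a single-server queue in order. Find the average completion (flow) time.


Completion times:
  J1: completes at 18
  J2: completes at 35
  J3: completes at 55
  J4: completes at 75
  J5: completes at 95
  J6: completes at 108
Sum = 386
Average = 386/6
= 64.33


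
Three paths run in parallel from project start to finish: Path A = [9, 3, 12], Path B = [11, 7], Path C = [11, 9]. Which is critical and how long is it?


Path A: 9 + 3 + 12 = 24
Path B: 11 + 7 = 18
Path C: 11 + 9 = 20
Critical path = longest = max(24, 18, 20)
= 24 (Path A)


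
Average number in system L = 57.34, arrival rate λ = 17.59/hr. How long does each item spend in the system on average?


Little's law: L = λW → W = L / λ
= 57.34 / 17.59
= 3.26 hours


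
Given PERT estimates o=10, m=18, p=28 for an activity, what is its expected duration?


te = (o + 4m + p) / 6
= (10 + 4×18 + 28) / 6
= (10 + 72 + 28) / 6
= 110 / 6
= 18.33


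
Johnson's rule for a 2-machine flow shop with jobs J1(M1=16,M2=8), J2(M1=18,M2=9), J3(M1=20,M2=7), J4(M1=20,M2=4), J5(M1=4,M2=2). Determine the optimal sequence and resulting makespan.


Johnson's rule:
Group 1 (M1≤M2, sort by M1): []
Group 2 (M1>M2, sort desc M2): ['J2', 'J1', 'J3', 'J4', 'J5']
Sequence: J2 → J1 → J3 → J4 → J5
Makespan calculation:
  J2: M1 done=18, M2 done=27
  J1: M1 done=34, M2 done=42
  J3: M1 done=54, M2 done=61
  J4: M1 done=74, M2 done=78
  J5: M1 done=78, M2 done=80
= Sequence: J2 → J1 → J3 → J4 → J5, Makespan: 80


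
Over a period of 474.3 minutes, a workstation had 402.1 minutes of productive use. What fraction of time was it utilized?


Utilization = busy / total × 100
= 402.1 / 474.3 × 100
= 84.8%


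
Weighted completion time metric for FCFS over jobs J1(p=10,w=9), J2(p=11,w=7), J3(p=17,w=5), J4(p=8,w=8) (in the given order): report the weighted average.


Completion times:
  J1: C=10, w×C=9×10=90
  J2: C=21, w×C=7×21=147
  J3: C=38, w×C=5×38=190
  J4: C=46, w×C=8×46=368
Sum w×C = 795
Sum w = 29
Weighted avg = 795/29
= 27.41


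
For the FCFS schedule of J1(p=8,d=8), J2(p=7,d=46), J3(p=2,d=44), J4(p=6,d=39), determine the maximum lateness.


Lateness per job (L = C - d):
  J1: C=8, d=8, L=0
  J2: C=15, d=46, L=-31
  J3: C=17, d=44, L=-27
  J4: C=23, d=39, L=-16
Lmax = max(0, -31, -27, -16)
= 0


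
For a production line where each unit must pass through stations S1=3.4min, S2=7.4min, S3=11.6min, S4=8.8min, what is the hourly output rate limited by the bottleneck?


Bottleneck = longest station time
Station times: [3.4, 7.4, 11.6, 8.8]
Max = 11.6 min
Rate = 60 / 11.6
= 5.17 units/hour (bottleneck: 11.6min)


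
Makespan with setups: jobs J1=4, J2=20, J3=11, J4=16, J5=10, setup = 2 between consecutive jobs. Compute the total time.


Makespan = Σ processing + (n-1) × setup
= (4 + 20 + 11 + 16 + 10) + (5-1)×2
= 61 + 8
= 69 time units


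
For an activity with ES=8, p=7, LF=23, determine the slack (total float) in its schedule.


EF = ES + duration = 8 + 7 = 15
LS = LF - duration = 23 - 7 = 16
Total Float = LF - EF = 23 - 15
(or LS - ES = 16 - 8)
= 8


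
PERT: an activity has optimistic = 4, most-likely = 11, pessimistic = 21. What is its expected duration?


te = (o + 4m + p) / 6
= (4 + 4×11 + 21) / 6
= (4 + 44 + 21) / 6
= 69 / 6
= 11.50


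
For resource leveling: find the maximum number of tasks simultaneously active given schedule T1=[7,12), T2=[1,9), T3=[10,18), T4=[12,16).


Check each time point for overlaps:
  t=7: 2 tasks active (T1, T2)
Max concurrent = 2


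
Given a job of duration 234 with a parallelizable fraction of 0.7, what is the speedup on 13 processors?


Amdahl's law: T_p = T × ((1-p) + p/N)
= 234 × ((1-0.7) + 0.7/13)
= 234 × (0.30 + 0.0538)
= 234 × 0.3538
= 82.80
Speedup = 234/82.80
= 2.83×


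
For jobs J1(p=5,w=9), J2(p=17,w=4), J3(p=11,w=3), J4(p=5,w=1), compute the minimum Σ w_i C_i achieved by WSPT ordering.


WSPT order (by p/w): J1 → J3 → J2 → J4
  J1: C=5, w·C=9×5=45
  J3: C=16, w·C=3×16=48
  J2: C=33, w·C=4×33=132
  J4: C=38, w·C=1×38=38
Σ w·C = 263
= 263


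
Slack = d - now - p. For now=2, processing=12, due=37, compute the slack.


Slack = due - current_time - processing
= 37 - 2 - 12
= 23


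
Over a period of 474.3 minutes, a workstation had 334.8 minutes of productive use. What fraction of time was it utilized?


Utilization = busy / total × 100
= 334.8 / 474.3 × 100
= 70.6%


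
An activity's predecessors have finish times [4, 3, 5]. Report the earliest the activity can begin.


ES = max of all predecessor completion times
Predecessors: [4, 3, 5]
ES = max(4, 3, 5)
= 5


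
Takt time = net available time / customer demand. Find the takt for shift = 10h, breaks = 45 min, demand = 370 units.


Available = 10×60 - 45 = 555 min
Takt time = 555 / 370
= 1.50 min/unit


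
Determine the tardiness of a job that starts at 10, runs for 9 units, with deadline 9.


Completion = start + processing = 10 + 9 = 19
Tardiness = max(0, C - d) = max(0, 19 - 9)
= max(0, 10)
= 10


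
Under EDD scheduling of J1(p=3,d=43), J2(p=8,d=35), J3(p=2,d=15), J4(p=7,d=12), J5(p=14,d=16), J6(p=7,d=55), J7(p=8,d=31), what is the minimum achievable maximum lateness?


EDD order: J4 → J3 → J5 → J7 → J2 → J1 → J6
Completion and lateness:
  J4: C=7, d=12, L=7-12=-5
  J3: C=9, d=15, L=9-15=-6
  J5: C=23, d=16, L=23-16=7
  J7: C=31, d=31, L=31-31=0
  J2: C=39, d=35, L=39-35=4
  J1: C=42, d=43, L=42-43=-1
  J6: C=49, d=55, L=49-55=-6
Lmax = max(-5, -6, 7, 0, 4, -1, -6)
= 7


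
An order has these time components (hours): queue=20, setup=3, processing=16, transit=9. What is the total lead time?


Lead time = queue + setup + processing + transit
= 20 + 3 + 16 + 9
= 48 hours


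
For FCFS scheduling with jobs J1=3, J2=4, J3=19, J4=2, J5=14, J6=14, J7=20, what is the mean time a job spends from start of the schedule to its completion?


Completion times:
  J1: completes at 3
  J2: completes at 7
  J3: completes at 26
  J4: completes at 28
  J5: completes at 42
  J6: completes at 56
  J7: completes at 76
Sum = 238
Average = 238/7
= 34.00


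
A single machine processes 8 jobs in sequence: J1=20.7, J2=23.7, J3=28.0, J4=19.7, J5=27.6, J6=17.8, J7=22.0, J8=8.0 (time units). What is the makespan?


Sequential makespan: sum all processing times
= 20.7 + 23.7 + 28.0 + 19.7 + 27.6 + 17.8 + 22.0 + 8.0
= 167.5 time units


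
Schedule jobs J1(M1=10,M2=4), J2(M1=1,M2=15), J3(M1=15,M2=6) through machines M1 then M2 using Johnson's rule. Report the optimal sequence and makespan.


Johnson's rule:
Group 1 (M1≤M2, sort by M1): ['J2']
Group 2 (M1>M2, sort desc M2): ['J3', 'J1']
Sequence: J2 → J3 → J1
Makespan calculation:
  J2: M1 done=1, M2 done=16
  J3: M1 done=16, M2 done=22
  J1: M1 done=26, M2 done=30
= Sequence: J2 → J3 → J1, Makespan: 30


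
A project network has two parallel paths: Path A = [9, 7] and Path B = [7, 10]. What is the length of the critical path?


Path A: 9 + 7 = 16
Path B: 7 + 10 = 17
Critical path = longest = max(16, 17)
= 17 (Path B)


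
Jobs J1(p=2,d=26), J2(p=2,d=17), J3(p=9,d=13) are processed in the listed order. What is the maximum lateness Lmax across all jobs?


Lateness per job (L = C - d):
  J1: C=2, d=26, L=-24
  J2: C=4, d=17, L=-13
  J3: C=13, d=13, L=0
Lmax = max(-24, -13, 0)
= 0


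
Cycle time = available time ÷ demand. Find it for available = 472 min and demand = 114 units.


Cycle time = available time / demand
= 472 / 114
= 4.14 min/unit


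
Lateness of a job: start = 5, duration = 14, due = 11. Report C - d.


Completion = 5 + 14 = 19
Lateness = C - d = 19 - 11
= 8


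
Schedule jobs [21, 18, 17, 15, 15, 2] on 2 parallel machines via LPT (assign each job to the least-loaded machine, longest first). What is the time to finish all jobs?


Jobs (LPT sorted): [21, 18, 17, 15, 15, 2]
Machines: 2
  J=21 → Machine 1 (load: 0+21=21)
  J=18 → Machine 2 (load: 0+18=18)
  J=17 → Machine 2 (load: 18+17=35)
  J=15 → Machine 1 (load: 21+15=36)
  J=15 → Machine 2 (load: 35+15=50)
  J=2 → Machine 1 (load: 36+2=38)
Machine loads: [38, 50]
Makespan = max = 50 time units


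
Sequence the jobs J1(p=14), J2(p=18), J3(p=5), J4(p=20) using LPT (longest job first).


LPT: sort by longest processing time first
  J4: p=20
  J2: p=18
  J1: p=14
  J3: p=5
Order: J4 → J2 → J1 → J3


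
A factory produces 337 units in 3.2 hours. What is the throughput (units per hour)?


Throughput = units / time
= 337 / 3.2
= 105.3 units/hour


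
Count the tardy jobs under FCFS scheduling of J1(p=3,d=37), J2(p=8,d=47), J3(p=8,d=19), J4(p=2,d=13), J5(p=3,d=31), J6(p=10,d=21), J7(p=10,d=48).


Completion vs due date:
  J1: C=3, d=37 → on time
  J2: C=11, d=47 → on time
  J3: C=19, d=19 → on time
  J4: C=21, d=13 → TARDY
  J5: C=24, d=31 → on time
  J6: C=34, d=21 → TARDY
  J7: C=44, d=48 → on time
Tardy jobs: J4, J6
Count = 2


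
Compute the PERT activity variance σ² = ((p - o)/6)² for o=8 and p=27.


σ² = ((p - o) / 6)² = (p - o)² / 36
= (27 - 8)² / 36
= 19² / 36
= 361 / 36
= 10.0278


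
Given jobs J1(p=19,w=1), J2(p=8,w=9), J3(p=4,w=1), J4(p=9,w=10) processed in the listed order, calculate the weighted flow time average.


Completion times:
  J1: C=19, w×C=1×19=19
  J2: C=27, w×C=9×27=243
  J3: C=31, w×C=1×31=31
  J4: C=40, w×C=10×40=400
Sum w×C = 693
Sum w = 21
Weighted avg = 693/21
= 33.00


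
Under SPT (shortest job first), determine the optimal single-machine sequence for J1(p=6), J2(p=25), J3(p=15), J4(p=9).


SPT: sort by shortest processing time
  J1: p=6
  J4: p=9
  J3: p=15
  J2: p=25
Order: J1 → J4 → J3 → J2


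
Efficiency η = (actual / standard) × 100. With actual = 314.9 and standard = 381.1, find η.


Efficiency = (actual / standard) × 100
= (314.9 / 381.1) × 100
= 82.6%


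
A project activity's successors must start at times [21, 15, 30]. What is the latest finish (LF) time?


LF = min of all successor start times
Successors start at: [21, 15, 30]
LF = min(21, 15, 30)
= 15


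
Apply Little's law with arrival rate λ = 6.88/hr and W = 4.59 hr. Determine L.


Little's law: L = λ × W
= 6.88 × 4.59
= 31.58


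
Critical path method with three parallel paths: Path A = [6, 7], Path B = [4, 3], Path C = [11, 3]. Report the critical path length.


Path A: 6 + 7 = 13
Path B: 4 + 3 = 7
Path C: 11 + 3 = 14
Critical path = longest = max(13, 7, 14)
= 14 (Path C)


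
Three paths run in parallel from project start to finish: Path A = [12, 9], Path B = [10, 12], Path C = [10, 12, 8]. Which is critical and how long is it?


Path A: 12 + 9 = 21
Path B: 10 + 12 = 22
Path C: 10 + 12 + 8 = 30
Critical path = longest = max(21, 22, 30)
= 30 (Path C)


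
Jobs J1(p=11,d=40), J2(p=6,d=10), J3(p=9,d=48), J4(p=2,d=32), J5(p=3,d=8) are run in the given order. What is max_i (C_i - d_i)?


Lateness per job (L = C - d):
  J1: C=11, d=40, L=-29
  J2: C=17, d=10, L=7
  J3: C=26, d=48, L=-22
  J4: C=28, d=32, L=-4
  J5: C=31, d=8, L=23
Lmax = max(-29, 7, -22, -4, 23)
= 23


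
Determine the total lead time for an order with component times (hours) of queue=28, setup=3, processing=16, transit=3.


Lead time = queue + setup + processing + transit
= 28 + 3 + 16 + 3
= 50 hours


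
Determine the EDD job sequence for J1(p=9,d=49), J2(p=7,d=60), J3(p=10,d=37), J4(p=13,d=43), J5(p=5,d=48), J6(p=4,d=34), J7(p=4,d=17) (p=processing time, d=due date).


EDD: sort by earliest due date
  J7: d=17, p=4
  J6: d=34, p=4
  J3: d=37, p=10
  J4: d=43, p=13
  J5: d=48, p=5
  J1: d=49, p=9
  J2: d=60, p=7
Order: J7 → J6 → J3 → J4 → J5 → J1 → J2


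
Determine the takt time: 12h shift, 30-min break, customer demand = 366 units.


Available = 12×60 - 30 = 690 min
Takt time = 690 / 366
= 1.89 min/unit


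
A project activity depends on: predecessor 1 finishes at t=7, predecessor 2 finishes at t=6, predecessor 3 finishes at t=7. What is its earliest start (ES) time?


ES = max of all predecessor completion times
Predecessors: [7, 6, 7]
ES = max(7, 6, 7)
= 7


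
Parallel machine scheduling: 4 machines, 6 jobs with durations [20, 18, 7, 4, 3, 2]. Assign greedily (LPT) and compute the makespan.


Jobs (LPT sorted): [20, 18, 7, 4, 3, 2]
Machines: 4
  J=20 → Machine 1 (load: 0+20=20)
  J=18 → Machine 2 (load: 0+18=18)
  J=7 → Machine 3 (load: 0+7=7)
  J=4 → Machine 4 (load: 0+4=4)
  J=3 → Machine 4 (load: 4+3=7)
  J=2 → Machine 3 (load: 7+2=9)
Machine loads: [20, 18, 9, 7]
Makespan = max = 20 time units


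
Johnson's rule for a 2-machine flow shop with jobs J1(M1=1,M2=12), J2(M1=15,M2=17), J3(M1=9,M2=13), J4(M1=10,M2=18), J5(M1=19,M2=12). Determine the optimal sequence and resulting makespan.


Johnson's rule:
Group 1 (M1≤M2, sort by M1): ['J1', 'J3', 'J4', 'J2']
Group 2 (M1>M2, sort desc M2): ['J5']
Sequence: J1 → J3 → J4 → J2 → J5
Makespan calculation:
  J1: M1 done=1, M2 done=13
  J3: M1 done=10, M2 done=26
  J4: M1 done=20, M2 done=44
  J2: M1 done=35, M2 done=61
  J5: M1 done=54, M2 done=73
= Sequence: J1 → J3 → J4 → J2 → J5, Makespan: 73


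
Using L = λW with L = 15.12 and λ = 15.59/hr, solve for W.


Little's law: L = λW → W = L / λ
= 15.12 / 15.59
= 0.97 hours


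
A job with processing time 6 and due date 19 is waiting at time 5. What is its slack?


Slack = due - current_time - processing
= 19 - 5 - 6
= 8


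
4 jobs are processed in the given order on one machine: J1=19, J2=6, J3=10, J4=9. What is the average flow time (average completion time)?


Completion times:
  J1: completes at 19
  J2: completes at 25
  J3: completes at 35
  J4: completes at 44
Sum = 123
Average = 123/4
= 30.75


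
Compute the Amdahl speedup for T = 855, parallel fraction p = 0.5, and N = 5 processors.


Amdahl's law: T_p = T × ((1-p) + p/N)
= 855 × ((1-0.5) + 0.5/5)
= 855 × (0.50 + 0.1000)
= 855 × 0.6000
= 513.00
Speedup = 855/513.00
= 1.67×


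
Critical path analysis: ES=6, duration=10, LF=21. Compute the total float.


EF = ES + duration = 6 + 10 = 16
LS = LF - duration = 21 - 10 = 11
Total Float = LF - EF = 21 - 16
(or LS - ES = 11 - 6)
= 5


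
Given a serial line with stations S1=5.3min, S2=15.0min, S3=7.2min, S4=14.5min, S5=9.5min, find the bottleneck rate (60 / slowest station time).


Bottleneck = longest station time
Station times: [5.3, 15.0, 7.2, 14.5, 9.5]
Max = 15.0 min
Rate = 60 / 15.0
= 4.00 units/hour (bottleneck: 15.0min)


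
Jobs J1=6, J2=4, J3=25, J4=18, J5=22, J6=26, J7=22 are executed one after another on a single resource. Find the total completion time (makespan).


Sequential makespan: sum all processing times
= 6 + 4 + 25 + 18 + 22 + 26 + 22
= 123 time units


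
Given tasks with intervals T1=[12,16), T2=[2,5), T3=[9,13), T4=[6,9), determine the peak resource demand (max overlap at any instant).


Check each time point for overlaps:
  t=12: 2 tasks active (T1, T3)
Max concurrent = 2


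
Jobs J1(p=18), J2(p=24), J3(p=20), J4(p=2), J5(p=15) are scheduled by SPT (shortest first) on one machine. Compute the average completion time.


SPT order: J4 → J5 → J1 → J3 → J2
Completion times:
  J4: C=2
  J5: C=17
  J1: C=35
  J3: C=55
  J2: C=79
Sum = 188, n = 5
Mean flow = 188/5
= 37.60


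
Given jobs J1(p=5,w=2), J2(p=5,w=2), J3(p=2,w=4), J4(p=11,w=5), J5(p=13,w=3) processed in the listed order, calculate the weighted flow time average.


Completion times:
  J1: C=5, w×C=2×5=10
  J2: C=10, w×C=2×10=20
  J3: C=12, w×C=4×12=48
  J4: C=23, w×C=5×23=115
  J5: C=36, w×C=3×36=108
Sum w×C = 301
Sum w = 16
Weighted avg = 301/16
= 18.81


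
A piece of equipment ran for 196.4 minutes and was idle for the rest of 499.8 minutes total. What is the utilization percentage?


Utilization = busy / total × 100
= 196.4 / 499.8 × 100
= 39.3%


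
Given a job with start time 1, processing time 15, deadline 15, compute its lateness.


Completion = 1 + 15 = 16
Lateness = C - d = 16 - 15
= 1


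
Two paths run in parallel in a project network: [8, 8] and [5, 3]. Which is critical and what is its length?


Path A: 8 + 8 = 16
Path B: 5 + 3 = 8
Critical path = longest = max(16, 8)
= 16 (Path A)


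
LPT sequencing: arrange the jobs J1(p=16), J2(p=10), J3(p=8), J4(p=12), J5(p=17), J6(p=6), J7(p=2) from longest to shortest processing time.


LPT: sort by longest processing time first
  J5: p=17
  J1: p=16
  J4: p=12
  J2: p=10
  J3: p=8
  J6: p=6
  J7: p=2
Order: J5 → J1 → J4 → J2 → J3 → J6 → J7


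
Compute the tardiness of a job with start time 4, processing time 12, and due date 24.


Completion = start + processing = 4 + 12 = 16
Tardiness = max(0, C - d) = max(0, 16 - 24)
= max(0, -8)
= 0


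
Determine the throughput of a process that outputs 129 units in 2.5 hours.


Throughput = units / time
= 129 / 2.5
= 51.6 units/hour


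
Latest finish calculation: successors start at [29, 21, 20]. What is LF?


LF = min of all successor start times
Successors start at: [29, 21, 20]
LF = min(29, 21, 20)
= 20


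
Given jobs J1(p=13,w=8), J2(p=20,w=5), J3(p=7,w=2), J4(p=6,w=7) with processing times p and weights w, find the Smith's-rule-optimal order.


WSPT (Smith's rule): sort by p/w ascending
  J4: p/w = 6/7 = 0.857
  J1: p/w = 13/8 = 1.625
  J3: p/w = 7/2 = 3.500
  J2: p/w = 20/5 = 4.000
Order: J4 → J1 → J3 → J2


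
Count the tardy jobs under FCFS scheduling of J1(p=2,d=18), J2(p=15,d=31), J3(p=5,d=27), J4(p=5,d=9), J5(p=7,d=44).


Completion vs due date:
  J1: C=2, d=18 → on time
  J2: C=17, d=31 → on time
  J3: C=22, d=27 → on time
  J4: C=27, d=9 → TARDY
  J5: C=34, d=44 → on time
Tardy jobs: J4
Count = 1


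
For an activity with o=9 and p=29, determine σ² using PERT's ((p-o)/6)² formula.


σ² = ((p - o) / 6)² = (p - o)² / 36
= (29 - 9)² / 36
= 20² / 36
= 400 / 36
= 11.1111


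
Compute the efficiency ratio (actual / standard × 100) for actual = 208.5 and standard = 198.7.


Efficiency = (actual / standard) × 100
= (208.5 / 198.7) × 100
= 104.9%


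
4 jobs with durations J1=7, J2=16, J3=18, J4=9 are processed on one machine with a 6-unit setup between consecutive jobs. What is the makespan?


Makespan = Σ processing + (n-1) × setup
= (7 + 16 + 18 + 9) + (4-1)×6
= 50 + 18
= 68 time units


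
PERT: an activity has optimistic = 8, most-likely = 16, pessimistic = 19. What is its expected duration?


te = (o + 4m + p) / 6
= (8 + 4×16 + 19) / 6
= (8 + 64 + 19) / 6
= 91 / 6
= 15.17


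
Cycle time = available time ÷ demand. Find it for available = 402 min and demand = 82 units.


Cycle time = available time / demand
= 402 / 82
= 4.90 min/unit


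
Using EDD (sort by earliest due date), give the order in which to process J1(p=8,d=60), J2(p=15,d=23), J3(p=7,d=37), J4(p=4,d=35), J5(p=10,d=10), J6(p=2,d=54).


EDD: sort by earliest due date
  J5: d=10, p=10
  J2: d=23, p=15
  J4: d=35, p=4
  J3: d=37, p=7
  J6: d=54, p=2
  J1: d=60, p=8
Order: J5 → J2 → J4 → J3 → J6 → J1


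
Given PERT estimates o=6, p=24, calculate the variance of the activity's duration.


σ² = ((p - o) / 6)² = (p - o)² / 36
= (24 - 6)² / 36
= 18² / 36
= 324 / 36
= 9.0000


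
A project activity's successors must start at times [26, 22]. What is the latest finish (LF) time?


LF = min of all successor start times
Successors start at: [26, 22]
LF = min(26, 22)
= 22


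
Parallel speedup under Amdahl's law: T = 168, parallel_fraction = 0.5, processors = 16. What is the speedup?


Amdahl's law: T_p = T × ((1-p) + p/N)
= 168 × ((1-0.5) + 0.5/16)
= 168 × (0.50 + 0.0312)
= 168 × 0.5312
= 89.25
Speedup = 168/89.25
= 1.88×


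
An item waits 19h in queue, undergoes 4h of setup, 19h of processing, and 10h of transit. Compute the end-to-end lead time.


Lead time = queue + setup + processing + transit
= 19 + 4 + 19 + 10
= 52 hours


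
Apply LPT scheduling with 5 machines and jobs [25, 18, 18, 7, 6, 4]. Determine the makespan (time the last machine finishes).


Jobs (LPT sorted): [25, 18, 18, 7, 6, 4]
Machines: 5
  J=25 → Machine 1 (load: 0+25=25)
  J=18 → Machine 2 (load: 0+18=18)
  J=18 → Machine 3 (load: 0+18=18)
  J=7 → Machine 4 (load: 0+7=7)
  J=6 → Machine 5 (load: 0+6=6)
  J=4 → Machine 5 (load: 6+4=10)
Machine loads: [25, 18, 18, 7, 10]
Makespan = max = 25 time units


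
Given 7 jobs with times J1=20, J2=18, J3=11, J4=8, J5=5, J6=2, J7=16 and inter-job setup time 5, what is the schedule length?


Makespan = Σ processing + (n-1) × setup
= (20 + 18 + 11 + 8 + 5 + 2 + 16) + (7-1)×5
= 80 + 30
= 110 time units


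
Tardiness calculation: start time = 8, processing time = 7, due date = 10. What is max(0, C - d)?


Completion = start + processing = 8 + 7 = 15
Tardiness = max(0, C - d) = max(0, 15 - 10)
= max(0, 5)
= 5


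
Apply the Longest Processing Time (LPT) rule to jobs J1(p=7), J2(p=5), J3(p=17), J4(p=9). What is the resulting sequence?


LPT: sort by longest processing time first
  J3: p=17
  J4: p=9
  J1: p=7
  J2: p=5
Order: J3 → J4 → J1 → J2


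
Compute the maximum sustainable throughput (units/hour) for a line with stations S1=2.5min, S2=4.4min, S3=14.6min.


Bottleneck = longest station time
Station times: [2.5, 4.4, 14.6]
Max = 14.6 min
Rate = 60 / 14.6
= 4.11 units/hour (bottleneck: 14.6min)


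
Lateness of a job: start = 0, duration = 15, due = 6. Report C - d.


Completion = 0 + 15 = 15
Lateness = C - d = 15 - 6
= 9


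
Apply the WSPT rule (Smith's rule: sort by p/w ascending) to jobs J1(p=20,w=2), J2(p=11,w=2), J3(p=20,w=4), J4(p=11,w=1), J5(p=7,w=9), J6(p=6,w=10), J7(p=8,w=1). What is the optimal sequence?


WSPT (Smith's rule): sort by p/w ascending
  J6: p/w = 6/10 = 0.600
  J5: p/w = 7/9 = 0.778
  J3: p/w = 20/4 = 5.000
  J2: p/w = 11/2 = 5.500
  J7: p/w = 8/1 = 8.000
  J1: p/w = 20/2 = 10.000
  J4: p/w = 11/1 = 11.000
Order: J6 → J5 → J3 → J2 → J7 → J1 → J4


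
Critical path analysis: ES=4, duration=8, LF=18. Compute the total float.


EF = ES + duration = 4 + 8 = 12
LS = LF - duration = 18 - 8 = 10
Total Float = LF - EF = 18 - 12
(or LS - ES = 10 - 4)
= 6


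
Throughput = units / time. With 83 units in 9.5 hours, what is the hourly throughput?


Throughput = units / time
= 83 / 9.5
= 8.7 units/hour


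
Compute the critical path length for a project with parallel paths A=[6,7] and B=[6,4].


Path A: 6 + 7 = 13
Path B: 6 + 4 = 10
Critical path = longest = max(13, 10)
= 13 (Path A)


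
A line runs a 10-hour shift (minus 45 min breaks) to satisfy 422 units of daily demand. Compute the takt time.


Available = 10×60 - 45 = 555 min
Takt time = 555 / 422
= 1.32 min/unit


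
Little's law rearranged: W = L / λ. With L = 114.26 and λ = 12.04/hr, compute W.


Little's law: L = λW → W = L / λ
= 114.26 / 12.04
= 9.49 hours


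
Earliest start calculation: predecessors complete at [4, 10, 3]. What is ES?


ES = max of all predecessor completion times
Predecessors: [4, 10, 3]
ES = max(4, 10, 3)
= 10


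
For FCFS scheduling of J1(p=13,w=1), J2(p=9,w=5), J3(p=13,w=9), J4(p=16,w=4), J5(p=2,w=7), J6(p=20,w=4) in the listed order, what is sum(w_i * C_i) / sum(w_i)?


Completion times:
  J1: C=13, w×C=1×13=13
  J2: C=22, w×C=5×22=110
  J3: C=35, w×C=9×35=315
  J4: C=51, w×C=4×51=204
  J5: C=53, w×C=7×53=371
  J6: C=73, w×C=4×73=292
Sum w×C = 1305
Sum w = 30
Weighted avg = 1305/30
= 43.50


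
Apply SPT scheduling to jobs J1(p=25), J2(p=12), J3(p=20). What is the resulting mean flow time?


SPT order: J2 → J3 → J1
Completion times:
  J2: C=12
  J3: C=32
  J1: C=57
Sum = 101, n = 3
Mean flow = 101/3
= 33.67


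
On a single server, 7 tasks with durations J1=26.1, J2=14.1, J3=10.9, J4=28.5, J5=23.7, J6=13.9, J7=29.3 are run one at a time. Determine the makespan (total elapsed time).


Sequential makespan: sum all processing times
= 26.1 + 14.1 + 10.9 + 28.5 + 23.7 + 13.9 + 29.3
= 146.5 time units


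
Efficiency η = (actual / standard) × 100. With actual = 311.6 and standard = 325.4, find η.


Efficiency = (actual / standard) × 100
= (311.6 / 325.4) × 100
= 95.8%


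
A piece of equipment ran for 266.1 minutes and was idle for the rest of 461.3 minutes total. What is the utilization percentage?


Utilization = busy / total × 100
= 266.1 / 461.3 × 100
= 57.7%


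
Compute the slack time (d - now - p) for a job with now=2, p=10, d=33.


Slack = due - current_time - processing
= 33 - 2 - 10
= 21


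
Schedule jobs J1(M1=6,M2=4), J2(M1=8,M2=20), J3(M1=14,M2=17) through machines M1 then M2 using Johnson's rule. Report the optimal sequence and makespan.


Johnson's rule:
Group 1 (M1≤M2, sort by M1): ['J2', 'J3']
Group 2 (M1>M2, sort desc M2): ['J1']
Sequence: J2 → J3 → J1
Makespan calculation:
  J2: M1 done=8, M2 done=28
  J3: M1 done=22, M2 done=45
  J1: M1 done=28, M2 done=49
= Sequence: J2 → J3 → J1, Makespan: 49


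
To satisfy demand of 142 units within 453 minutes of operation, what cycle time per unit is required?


Cycle time = available time / demand
= 453 / 142
= 3.19 min/unit


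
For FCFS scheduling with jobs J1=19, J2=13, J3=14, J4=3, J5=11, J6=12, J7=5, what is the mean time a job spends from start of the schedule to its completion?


Completion times:
  J1: completes at 19
  J2: completes at 32
  J3: completes at 46
  J4: completes at 49
  J5: completes at 60
  J6: completes at 72
  J7: completes at 77
Sum = 355
Average = 355/7
= 50.71


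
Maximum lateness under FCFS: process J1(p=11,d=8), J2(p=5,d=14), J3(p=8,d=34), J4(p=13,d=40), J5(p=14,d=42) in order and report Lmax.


Lateness per job (L = C - d):
  J1: C=11, d=8, L=3
  J2: C=16, d=14, L=2
  J3: C=24, d=34, L=-10
  J4: C=37, d=40, L=-3
  J5: C=51, d=42, L=9
Lmax = max(3, 2, -10, -3, 9)
= 9


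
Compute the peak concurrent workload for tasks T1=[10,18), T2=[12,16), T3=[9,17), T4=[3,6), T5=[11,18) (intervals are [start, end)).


Check each time point for overlaps:
  t=12: 4 tasks active (T1, T2, T3, T5)
Max concurrent = 4


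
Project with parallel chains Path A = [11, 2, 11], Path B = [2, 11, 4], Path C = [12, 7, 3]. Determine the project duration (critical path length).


Path A: 11 + 2 + 11 = 24
Path B: 2 + 11 + 4 = 17
Path C: 12 + 7 + 3 = 22
Critical path = longest = max(24, 17, 22)
= 24 (Path A)


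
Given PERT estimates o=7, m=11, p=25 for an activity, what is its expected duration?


te = (o + 4m + p) / 6
= (7 + 4×11 + 25) / 6
= (7 + 44 + 25) / 6
= 76 / 6
= 12.67


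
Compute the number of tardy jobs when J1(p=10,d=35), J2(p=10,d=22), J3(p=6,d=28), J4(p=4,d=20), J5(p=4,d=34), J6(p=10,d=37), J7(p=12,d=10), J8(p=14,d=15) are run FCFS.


Completion vs due date:
  J1: C=10, d=35 → on time
  J2: C=20, d=22 → on time
  J3: C=26, d=28 → on time
  J4: C=30, d=20 → TARDY
  J5: C=34, d=34 → on time
  J6: C=44, d=37 → TARDY
  J7: C=56, d=10 → TARDY
  J8: C=70, d=15 → TARDY
Tardy jobs: J4, J6, J7, J8
Count = 4


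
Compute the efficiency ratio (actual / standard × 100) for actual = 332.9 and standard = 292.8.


Efficiency = (actual / standard) × 100
= (332.9 / 292.8) × 100
= 113.7%


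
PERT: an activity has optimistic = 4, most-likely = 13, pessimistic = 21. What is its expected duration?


te = (o + 4m + p) / 6
= (4 + 4×13 + 21) / 6
= (4 + 52 + 21) / 6
= 77 / 6
= 12.83


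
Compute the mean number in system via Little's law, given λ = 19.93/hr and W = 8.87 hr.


Little's law: L = λ × W
= 19.93 × 8.87
= 176.78


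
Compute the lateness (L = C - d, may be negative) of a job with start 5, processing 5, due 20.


Completion = 5 + 5 = 10
Lateness = C - d = 10 - 20
= -10


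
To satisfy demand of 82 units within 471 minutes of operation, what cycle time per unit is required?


Cycle time = available time / demand
= 471 / 82
= 5.74 min/unit


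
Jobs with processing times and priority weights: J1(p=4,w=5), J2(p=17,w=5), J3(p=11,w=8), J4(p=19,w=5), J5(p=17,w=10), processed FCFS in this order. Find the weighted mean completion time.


Completion times:
  J1: C=4, w×C=5×4=20
  J2: C=21, w×C=5×21=105
  J3: C=32, w×C=8×32=256
  J4: C=51, w×C=5×51=255
  J5: C=68, w×C=10×68=680
Sum w×C = 1316
Sum w = 33
Weighted avg = 1316/33
= 39.88
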